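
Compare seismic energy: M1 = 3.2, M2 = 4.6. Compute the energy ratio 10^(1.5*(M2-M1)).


M2 - M1 = 4.6 - 3.2 = 1.4
1.5 * 1.4 = 2.1
ratio = 10^2.1 = 125.89

125.89


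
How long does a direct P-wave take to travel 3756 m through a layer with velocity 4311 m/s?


t = x / V
= 3756 / 4311
= 0.8713 s

0.8713


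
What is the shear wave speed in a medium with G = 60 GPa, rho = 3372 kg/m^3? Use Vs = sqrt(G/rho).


Convert G to Pa: G = 60e9 Pa
Compute G/rho = 60e9 / 3372 = 17793594.306
Vs = sqrt(17793594.306) = 4218.25 m/s

4218.25


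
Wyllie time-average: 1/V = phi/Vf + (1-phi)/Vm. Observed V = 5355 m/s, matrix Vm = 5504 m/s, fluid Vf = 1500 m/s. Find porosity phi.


1/V - 1/Vm = 1/5355 - 1/5504 = 5.06e-06
1/Vf - 1/Vm = 1/1500 - 1/5504 = 0.00048498
phi = 5.06e-06 / 0.00048498 = 0.0104

0.0104


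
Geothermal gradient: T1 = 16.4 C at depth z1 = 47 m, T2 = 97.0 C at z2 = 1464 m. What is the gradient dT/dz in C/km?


dT = 97.0 - 16.4 = 80.6 C
dz = 1464 - 47 = 1417 m
gradient = dT/dz * 1000 = 80.6/1417 * 1000 = 56.8807 C/km

56.8807


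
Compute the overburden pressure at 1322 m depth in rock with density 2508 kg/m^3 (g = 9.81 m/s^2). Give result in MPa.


P = rho * g * z / 1e6
= 2508 * 9.81 * 1322 / 1e6
= 32525800.56 / 1e6
= 32.5258 MPa

32.5258


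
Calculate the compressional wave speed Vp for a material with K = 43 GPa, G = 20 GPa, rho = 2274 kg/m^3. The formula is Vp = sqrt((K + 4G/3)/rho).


First compute the effective modulus:
K + 4G/3 = 43e9 + 4*20e9/3 = 69666666666.67 Pa
Then divide by density:
69666666666.67 / 2274 = 30636177.0742 Pa/(kg/m^3)
Take the square root:
Vp = sqrt(30636177.0742) = 5535.0 m/s

5535.0


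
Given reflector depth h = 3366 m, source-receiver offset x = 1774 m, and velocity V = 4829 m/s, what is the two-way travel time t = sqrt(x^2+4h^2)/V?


x^2 + 4h^2 = 1774^2 + 4*3366^2 = 3147076 + 45319824 = 48466900
sqrt(48466900) = 6961.8173
t = 6961.8173 / 4829 = 1.4417 s

1.4417


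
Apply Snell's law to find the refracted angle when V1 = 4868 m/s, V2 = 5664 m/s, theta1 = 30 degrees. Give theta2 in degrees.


sin(theta1) = sin(30 deg) = 0.5
sin(theta2) = V2/V1 * sin(theta1) = 5664/4868 * 0.5 = 0.581758
theta2 = arcsin(0.581758) = 35.5743 degrees

35.5743


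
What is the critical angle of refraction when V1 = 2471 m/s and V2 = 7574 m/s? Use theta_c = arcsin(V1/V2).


V1/V2 = 2471/7574 = 0.326248
theta_c = arcsin(0.326248) = 19.0412 degrees

19.0412


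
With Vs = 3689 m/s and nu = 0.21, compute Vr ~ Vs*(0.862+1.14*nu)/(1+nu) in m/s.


Numerator factor = 0.862 + 1.14*0.21 = 1.1014
Denominator = 1 + 0.21 = 1.21
Vr = 3689 * 1.1014 / 1.21 = 3357.9 m/s

3357.9


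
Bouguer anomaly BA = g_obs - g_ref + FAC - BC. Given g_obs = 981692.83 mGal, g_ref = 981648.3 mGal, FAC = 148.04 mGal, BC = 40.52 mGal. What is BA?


BA = g_obs - g_ref + FAC - BC
= 981692.83 - 981648.3 + 148.04 - 40.52
= 152.05 mGal

152.05


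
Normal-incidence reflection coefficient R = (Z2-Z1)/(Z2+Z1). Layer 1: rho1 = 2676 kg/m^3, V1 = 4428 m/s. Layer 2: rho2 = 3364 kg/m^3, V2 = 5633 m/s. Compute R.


Z1 = 2676 * 4428 = 11849328
Z2 = 3364 * 5633 = 18949412
R = (18949412 - 11849328) / (18949412 + 11849328) = 7100084 / 30798740 = 0.2305

0.2305


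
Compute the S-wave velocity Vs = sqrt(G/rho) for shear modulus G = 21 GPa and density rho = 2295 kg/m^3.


Convert G to Pa: G = 21e9 Pa
Compute G/rho = 21e9 / 2295 = 9150326.7974
Vs = sqrt(9150326.7974) = 3024.95 m/s

3024.95


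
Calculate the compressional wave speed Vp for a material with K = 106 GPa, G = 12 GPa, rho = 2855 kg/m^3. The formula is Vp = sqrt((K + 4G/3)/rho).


First compute the effective modulus:
K + 4G/3 = 106e9 + 4*12e9/3 = 122000000000.0 Pa
Then divide by density:
122000000000.0 / 2855 = 42732049.0368 Pa/(kg/m^3)
Take the square root:
Vp = sqrt(42732049.0368) = 6536.98 m/s

6536.98


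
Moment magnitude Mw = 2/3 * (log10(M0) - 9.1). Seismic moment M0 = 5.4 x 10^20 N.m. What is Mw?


log10(M0) = log10(5.4 x 10^20) = 20.7324
Mw = 2/3 * (20.7324 - 9.1)
= 2/3 * 11.6324
= 7.75

7.75


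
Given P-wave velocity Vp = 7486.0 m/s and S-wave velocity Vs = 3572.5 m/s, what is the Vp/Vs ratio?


Vp/Vs = 7486.0 / 3572.5
= 2.0955

2.0955


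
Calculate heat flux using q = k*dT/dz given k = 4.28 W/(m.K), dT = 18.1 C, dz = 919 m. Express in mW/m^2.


q = k * dT / dz * 1000
= 4.28 * 18.1 / 919 * 1000
= 0.084296 * 1000
= 84.296 mW/m^2

84.296


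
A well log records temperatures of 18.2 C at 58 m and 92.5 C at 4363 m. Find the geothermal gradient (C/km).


dT = 92.5 - 18.2 = 74.3 C
dz = 4363 - 58 = 4305 m
gradient = dT/dz * 1000 = 74.3/4305 * 1000 = 17.259 C/km

17.259


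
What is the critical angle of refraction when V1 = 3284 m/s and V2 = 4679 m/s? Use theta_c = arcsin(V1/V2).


V1/V2 = 3284/4679 = 0.701859
theta_c = arcsin(0.701859) = 44.5764 degrees

44.5764


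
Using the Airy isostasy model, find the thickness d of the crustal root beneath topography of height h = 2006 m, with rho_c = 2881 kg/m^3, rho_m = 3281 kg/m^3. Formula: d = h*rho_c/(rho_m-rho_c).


rho_m - rho_c = 3281 - 2881 = 400
d = 2006 * 2881 / 400
= 5779286 / 400
= 14448.22 m

14448.22


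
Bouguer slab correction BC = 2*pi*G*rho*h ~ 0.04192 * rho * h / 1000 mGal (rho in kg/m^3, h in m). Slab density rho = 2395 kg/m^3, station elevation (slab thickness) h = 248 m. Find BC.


BC = 0.04192 * rho * h / 1000
= 0.04192 * 2395 * 248 / 1000
= 24.8988 mGal

24.8988


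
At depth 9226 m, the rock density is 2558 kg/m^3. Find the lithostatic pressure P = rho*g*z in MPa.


P = rho * g * z / 1e6
= 2558 * 9.81 * 9226 / 1e6
= 231517059.48 / 1e6
= 231.5171 MPa

231.5171


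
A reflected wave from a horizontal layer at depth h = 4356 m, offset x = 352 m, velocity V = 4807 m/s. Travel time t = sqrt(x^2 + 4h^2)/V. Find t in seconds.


x^2 + 4h^2 = 352^2 + 4*4356^2 = 123904 + 75898944 = 76022848
sqrt(76022848) = 8719.1082
t = 8719.1082 / 4807 = 1.8138 s

1.8138


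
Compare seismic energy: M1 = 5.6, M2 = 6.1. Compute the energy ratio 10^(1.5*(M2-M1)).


M2 - M1 = 6.1 - 5.6 = 0.5
1.5 * 0.5 = 0.75
ratio = 10^0.75 = 5.62

5.62


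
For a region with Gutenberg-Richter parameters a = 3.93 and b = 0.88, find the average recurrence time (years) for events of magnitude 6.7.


log10(N) = 3.93 - 0.88*6.7 = -1.966
N = 10^-1.966 = 0.010814
T = 1/N = 1/0.010814 = 92.4698 years

92.4698


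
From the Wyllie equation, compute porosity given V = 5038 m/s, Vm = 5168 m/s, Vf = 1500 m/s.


1/V - 1/Vm = 1/5038 - 1/5168 = 4.99e-06
1/Vf - 1/Vm = 1/1500 - 1/5168 = 0.00047317
phi = 4.99e-06 / 0.00047317 = 0.0106

0.0106


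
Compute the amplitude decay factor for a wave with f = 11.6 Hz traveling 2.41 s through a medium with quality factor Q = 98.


pi*f*t/Q = pi*11.6*2.41/98 = 0.896187
A/A0 = exp(-0.896187) = 0.408123

0.408123


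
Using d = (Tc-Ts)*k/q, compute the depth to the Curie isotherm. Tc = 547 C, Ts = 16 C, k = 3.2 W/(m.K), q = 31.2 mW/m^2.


T_Curie - T_surf = 547 - 16 = 531 C
Convert q to W/m^2: 31.2 mW/m^2 = 0.0312 W/m^2
d = 531 * 3.2 / 0.0312 = 54461.54 m

54461.54


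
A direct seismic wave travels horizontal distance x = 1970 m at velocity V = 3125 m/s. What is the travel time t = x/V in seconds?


t = x / V
= 1970 / 3125
= 0.6304 s

0.6304


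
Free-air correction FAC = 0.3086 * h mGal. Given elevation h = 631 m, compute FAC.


FAC = 0.3086 * h
= 0.3086 * 631
= 194.7266 mGal

194.7266


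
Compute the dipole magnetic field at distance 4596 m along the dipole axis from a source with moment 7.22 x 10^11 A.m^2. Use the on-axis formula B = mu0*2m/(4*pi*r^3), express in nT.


m = 7.22 x 10^11 = 722000000000 A.m^2
2m = 1444000000000 A.m^2
r^3 = 4596^3 = 97082300736
B = (4pi*10^-7) * 1444000000000 / (4*pi * 97082300736) * 1e9
= 1814583.916713 / 1219972171143.25 * 1e9
= 1487.3978 nT

1487.3978


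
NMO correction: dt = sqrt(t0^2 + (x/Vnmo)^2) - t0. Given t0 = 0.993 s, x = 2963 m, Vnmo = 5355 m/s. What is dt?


x/Vnmo = 2963/5355 = 0.553315
(x/Vnmo)^2 = 0.306157
t0^2 = 0.986049
sqrt(0.986049 + 0.306157) = 1.136752
dt = 1.136752 - 0.993 = 0.143752

0.143752


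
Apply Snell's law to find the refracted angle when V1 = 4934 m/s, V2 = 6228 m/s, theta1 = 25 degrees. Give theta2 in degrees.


sin(theta1) = sin(25 deg) = 0.422618
sin(theta2) = V2/V1 * sin(theta1) = 6228/4934 * 0.422618 = 0.533455
theta2 = arcsin(0.533455) = 32.2392 degrees

32.2392


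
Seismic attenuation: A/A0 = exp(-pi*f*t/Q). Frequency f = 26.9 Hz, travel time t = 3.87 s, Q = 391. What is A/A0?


pi*f*t/Q = pi*26.9*3.87/391 = 0.836443
A/A0 = exp(-0.836443) = 0.433249

0.433249


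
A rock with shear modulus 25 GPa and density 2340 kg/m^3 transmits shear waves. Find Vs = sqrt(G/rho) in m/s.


Convert G to Pa: G = 25e9 Pa
Compute G/rho = 25e9 / 2340 = 10683760.6838
Vs = sqrt(10683760.6838) = 3268.6 m/s

3268.6


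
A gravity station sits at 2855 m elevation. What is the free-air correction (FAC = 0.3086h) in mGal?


FAC = 0.3086 * h
= 0.3086 * 2855
= 881.053 mGal

881.053


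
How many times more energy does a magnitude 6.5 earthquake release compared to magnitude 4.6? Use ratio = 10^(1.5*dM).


M2 - M1 = 6.5 - 4.6 = 1.9
1.5 * 1.9 = 2.85
ratio = 10^2.85 = 707.95

707.95


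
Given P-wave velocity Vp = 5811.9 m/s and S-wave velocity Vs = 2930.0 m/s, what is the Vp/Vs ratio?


Vp/Vs = 5811.9 / 2930.0
= 1.9836

1.9836


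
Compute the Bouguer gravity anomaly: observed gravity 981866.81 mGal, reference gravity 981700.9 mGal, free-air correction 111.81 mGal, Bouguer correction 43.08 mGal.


BA = g_obs - g_ref + FAC - BC
= 981866.81 - 981700.9 + 111.81 - 43.08
= 234.64 mGal

234.64


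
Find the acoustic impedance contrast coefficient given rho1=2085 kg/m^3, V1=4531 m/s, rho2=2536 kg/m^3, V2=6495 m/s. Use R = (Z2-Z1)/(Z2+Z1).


Z1 = 2085 * 4531 = 9447135
Z2 = 2536 * 6495 = 16471320
R = (16471320 - 9447135) / (16471320 + 9447135) = 7024185 / 25918455 = 0.271

0.271


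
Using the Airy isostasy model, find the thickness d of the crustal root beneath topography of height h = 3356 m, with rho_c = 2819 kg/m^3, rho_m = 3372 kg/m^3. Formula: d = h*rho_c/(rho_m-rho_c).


rho_m - rho_c = 3372 - 2819 = 553
d = 3356 * 2819 / 553
= 9460564 / 553
= 17107.71 m

17107.71


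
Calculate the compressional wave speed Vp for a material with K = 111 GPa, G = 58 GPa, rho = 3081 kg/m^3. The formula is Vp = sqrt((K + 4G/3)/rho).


First compute the effective modulus:
K + 4G/3 = 111e9 + 4*58e9/3 = 188333333333.33 Pa
Then divide by density:
188333333333.33 / 3081 = 61127339.6084 Pa/(kg/m^3)
Take the square root:
Vp = sqrt(61127339.6084) = 7818.4 m/s

7818.4


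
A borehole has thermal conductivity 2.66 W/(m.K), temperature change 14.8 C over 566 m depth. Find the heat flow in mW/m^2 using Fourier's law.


q = k * dT / dz * 1000
= 2.66 * 14.8 / 566 * 1000
= 0.069555 * 1000
= 69.5548 mW/m^2

69.5548


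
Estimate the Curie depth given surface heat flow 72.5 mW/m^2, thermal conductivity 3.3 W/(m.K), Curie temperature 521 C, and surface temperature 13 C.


T_Curie - T_surf = 521 - 13 = 508 C
Convert q to W/m^2: 72.5 mW/m^2 = 0.0725 W/m^2
d = 508 * 3.3 / 0.0725 = 23122.76 m

23122.76


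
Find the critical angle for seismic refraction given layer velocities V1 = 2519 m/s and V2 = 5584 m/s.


V1/V2 = 2519/5584 = 0.45111
theta_c = arcsin(0.45111) = 26.8149 degrees

26.8149


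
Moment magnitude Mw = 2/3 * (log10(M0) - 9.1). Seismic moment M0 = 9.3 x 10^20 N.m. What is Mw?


log10(M0) = log10(9.3 x 10^20) = 20.9685
Mw = 2/3 * (20.9685 - 9.1)
= 2/3 * 11.8685
= 7.91

7.91


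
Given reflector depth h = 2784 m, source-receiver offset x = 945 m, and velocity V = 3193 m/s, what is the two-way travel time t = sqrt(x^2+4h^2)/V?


x^2 + 4h^2 = 945^2 + 4*2784^2 = 893025 + 31002624 = 31895649
sqrt(31895649) = 5647.6233
t = 5647.6233 / 3193 = 1.7688 s

1.7688


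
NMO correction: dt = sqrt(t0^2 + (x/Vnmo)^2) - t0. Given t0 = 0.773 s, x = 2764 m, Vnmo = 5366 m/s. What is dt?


x/Vnmo = 2764/5366 = 0.515095
(x/Vnmo)^2 = 0.265323
t0^2 = 0.597529
sqrt(0.597529 + 0.265323) = 0.928898
dt = 0.928898 - 0.773 = 0.155898

0.155898


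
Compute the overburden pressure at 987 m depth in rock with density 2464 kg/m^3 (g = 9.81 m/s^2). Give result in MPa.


P = rho * g * z / 1e6
= 2464 * 9.81 * 987 / 1e6
= 23857606.08 / 1e6
= 23.8576 MPa

23.8576


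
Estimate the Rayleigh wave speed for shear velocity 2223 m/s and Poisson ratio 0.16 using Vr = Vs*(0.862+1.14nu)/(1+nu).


Numerator factor = 0.862 + 1.14*0.16 = 1.0444
Denominator = 1 + 0.16 = 1.16
Vr = 2223 * 1.0444 / 1.16 = 2001.47 m/s

2001.47


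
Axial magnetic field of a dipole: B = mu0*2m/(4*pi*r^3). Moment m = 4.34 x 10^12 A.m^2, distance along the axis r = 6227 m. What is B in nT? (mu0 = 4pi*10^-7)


m = 4.34 x 10^12 = 4340000000000 A.m^2
2m = 8680000000000 A.m^2
r^3 = 6227^3 = 241455219083
B = (4pi*10^-7) * 8680000000000 / (4*pi * 241455219083) * 1e9
= 10907609.693264 / 3034215769768.27 * 1e9
= 3594.8695 nT

3594.8695


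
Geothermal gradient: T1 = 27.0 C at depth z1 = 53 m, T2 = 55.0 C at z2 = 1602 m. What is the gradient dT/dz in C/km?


dT = 55.0 - 27.0 = 28.0 C
dz = 1602 - 53 = 1549 m
gradient = dT/dz * 1000 = 28.0/1549 * 1000 = 18.0762 C/km

18.0762


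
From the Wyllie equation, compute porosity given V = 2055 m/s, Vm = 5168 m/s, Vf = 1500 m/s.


1/V - 1/Vm = 1/2055 - 1/5168 = 0.00029312
1/Vf - 1/Vm = 1/1500 - 1/5168 = 0.00047317
phi = 0.00029312 / 0.00047317 = 0.6195

0.6195


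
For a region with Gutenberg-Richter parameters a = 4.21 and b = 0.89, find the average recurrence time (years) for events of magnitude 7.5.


log10(N) = 4.21 - 0.89*7.5 = -2.465
N = 10^-2.465 = 0.003428
T = 1/N = 1/0.003428 = 291.7427 years

291.7427


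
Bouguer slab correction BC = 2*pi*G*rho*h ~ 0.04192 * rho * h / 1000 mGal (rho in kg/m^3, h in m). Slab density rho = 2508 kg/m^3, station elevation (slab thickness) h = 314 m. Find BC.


BC = 0.04192 * rho * h / 1000
= 0.04192 * 2508 * 314 / 1000
= 33.0125 mGal

33.0125


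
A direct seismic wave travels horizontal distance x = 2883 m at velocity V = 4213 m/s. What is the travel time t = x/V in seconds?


t = x / V
= 2883 / 4213
= 0.6843 s

0.6843


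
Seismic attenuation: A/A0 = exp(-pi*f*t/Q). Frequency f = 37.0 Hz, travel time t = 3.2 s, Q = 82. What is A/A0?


pi*f*t/Q = pi*37.0*3.2/82 = 4.536153
A/A0 = exp(-4.536153) = 0.010715

0.010715


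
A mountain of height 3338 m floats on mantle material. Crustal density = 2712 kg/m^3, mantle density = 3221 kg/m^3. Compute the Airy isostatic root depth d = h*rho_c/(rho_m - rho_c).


rho_m - rho_c = 3221 - 2712 = 509
d = 3338 * 2712 / 509
= 9052656 / 509
= 17785.18 m

17785.18


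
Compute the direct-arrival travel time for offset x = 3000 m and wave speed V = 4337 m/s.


t = x / V
= 3000 / 4337
= 0.6917 s

0.6917


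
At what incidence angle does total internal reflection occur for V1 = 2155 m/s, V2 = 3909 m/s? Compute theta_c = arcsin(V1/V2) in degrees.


V1/V2 = 2155/3909 = 0.551292
theta_c = arcsin(0.551292) = 33.4557 degrees

33.4557


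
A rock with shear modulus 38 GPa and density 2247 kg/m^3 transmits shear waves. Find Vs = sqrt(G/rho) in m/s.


Convert G to Pa: G = 38e9 Pa
Compute G/rho = 38e9 / 2247 = 16911437.4722
Vs = sqrt(16911437.4722) = 4112.35 m/s

4112.35


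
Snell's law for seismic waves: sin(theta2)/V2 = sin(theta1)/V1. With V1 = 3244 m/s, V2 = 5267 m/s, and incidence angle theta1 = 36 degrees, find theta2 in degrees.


sin(theta1) = sin(36 deg) = 0.587785
sin(theta2) = V2/V1 * sin(theta1) = 5267/3244 * 0.587785 = 0.954336
theta2 = arcsin(0.954336) = 72.6183 degrees

72.6183


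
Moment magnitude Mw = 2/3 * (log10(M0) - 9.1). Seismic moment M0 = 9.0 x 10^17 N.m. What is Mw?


log10(M0) = log10(9.0 x 10^17) = 17.9542
Mw = 2/3 * (17.9542 - 9.1)
= 2/3 * 8.8542
= 5.9

5.9


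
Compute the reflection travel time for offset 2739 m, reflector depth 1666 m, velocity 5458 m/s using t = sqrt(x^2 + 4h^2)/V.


x^2 + 4h^2 = 2739^2 + 4*1666^2 = 7502121 + 11102224 = 18604345
sqrt(18604345) = 4313.2754
t = 4313.2754 / 5458 = 0.7903 s

0.7903


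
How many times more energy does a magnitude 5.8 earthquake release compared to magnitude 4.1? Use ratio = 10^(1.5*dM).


M2 - M1 = 5.8 - 4.1 = 1.7
1.5 * 1.7 = 2.55
ratio = 10^2.55 = 354.81

354.81


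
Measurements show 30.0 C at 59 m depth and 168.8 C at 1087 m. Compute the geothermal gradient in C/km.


dT = 168.8 - 30.0 = 138.8 C
dz = 1087 - 59 = 1028 m
gradient = dT/dz * 1000 = 138.8/1028 * 1000 = 135.0195 C/km

135.0195


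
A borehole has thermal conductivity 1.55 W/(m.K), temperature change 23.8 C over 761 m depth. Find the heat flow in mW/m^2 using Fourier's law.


q = k * dT / dz * 1000
= 1.55 * 23.8 / 761 * 1000
= 0.048476 * 1000
= 48.4757 mW/m^2

48.4757


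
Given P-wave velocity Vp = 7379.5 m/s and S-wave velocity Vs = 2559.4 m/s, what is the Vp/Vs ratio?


Vp/Vs = 7379.5 / 2559.4
= 2.8833

2.8833


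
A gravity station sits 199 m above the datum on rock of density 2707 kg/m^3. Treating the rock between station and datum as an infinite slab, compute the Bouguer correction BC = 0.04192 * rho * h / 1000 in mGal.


BC = 0.04192 * rho * h / 1000
= 0.04192 * 2707 * 199 / 1000
= 22.582 mGal

22.582


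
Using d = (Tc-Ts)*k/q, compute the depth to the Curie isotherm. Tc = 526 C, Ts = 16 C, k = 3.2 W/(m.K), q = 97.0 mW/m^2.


T_Curie - T_surf = 526 - 16 = 510 C
Convert q to W/m^2: 97.0 mW/m^2 = 0.097 W/m^2
d = 510 * 3.2 / 0.097 = 16824.74 m

16824.74


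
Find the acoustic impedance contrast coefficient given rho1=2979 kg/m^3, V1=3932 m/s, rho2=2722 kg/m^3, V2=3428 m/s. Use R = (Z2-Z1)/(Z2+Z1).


Z1 = 2979 * 3932 = 11713428
Z2 = 2722 * 3428 = 9331016
R = (9331016 - 11713428) / (9331016 + 11713428) = -2382412 / 21044444 = -0.1132

-0.1132


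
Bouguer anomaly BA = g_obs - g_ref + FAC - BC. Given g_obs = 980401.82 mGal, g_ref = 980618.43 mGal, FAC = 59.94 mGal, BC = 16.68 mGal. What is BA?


BA = g_obs - g_ref + FAC - BC
= 980401.82 - 980618.43 + 59.94 - 16.68
= -173.35 mGal

-173.35


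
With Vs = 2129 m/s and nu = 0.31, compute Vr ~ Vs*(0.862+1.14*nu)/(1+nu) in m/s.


Numerator factor = 0.862 + 1.14*0.31 = 1.2154
Denominator = 1 + 0.31 = 1.31
Vr = 2129 * 1.2154 / 1.31 = 1975.26 m/s

1975.26


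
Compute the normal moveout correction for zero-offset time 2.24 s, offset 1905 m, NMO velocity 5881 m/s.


x/Vnmo = 1905/5881 = 0.323925
(x/Vnmo)^2 = 0.104927
t0^2 = 5.0176
sqrt(5.0176 + 0.104927) = 2.2633
dt = 2.2633 - 2.24 = 0.0233

0.0233


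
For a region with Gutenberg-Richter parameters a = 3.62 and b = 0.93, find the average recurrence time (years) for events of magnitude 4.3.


log10(N) = 3.62 - 0.93*4.3 = -0.379
N = 10^-0.379 = 0.41783
T = 1/N = 1/0.41783 = 2.3933 years

2.3933


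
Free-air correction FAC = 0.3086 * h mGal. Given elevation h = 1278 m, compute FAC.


FAC = 0.3086 * h
= 0.3086 * 1278
= 394.3908 mGal

394.3908


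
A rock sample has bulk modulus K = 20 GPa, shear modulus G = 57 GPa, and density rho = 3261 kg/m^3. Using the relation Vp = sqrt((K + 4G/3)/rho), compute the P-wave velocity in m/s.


First compute the effective modulus:
K + 4G/3 = 20e9 + 4*57e9/3 = 96000000000.0 Pa
Then divide by density:
96000000000.0 / 3261 = 29438822.4471 Pa/(kg/m^3)
Take the square root:
Vp = sqrt(29438822.4471) = 5425.76 m/s

5425.76


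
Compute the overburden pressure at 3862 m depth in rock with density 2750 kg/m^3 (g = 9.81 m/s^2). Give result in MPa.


P = rho * g * z / 1e6
= 2750 * 9.81 * 3862 / 1e6
= 104187105.0 / 1e6
= 104.1871 MPa

104.1871


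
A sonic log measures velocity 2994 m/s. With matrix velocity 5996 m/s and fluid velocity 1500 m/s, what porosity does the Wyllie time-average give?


1/V - 1/Vm = 1/2994 - 1/5996 = 0.00016722
1/Vf - 1/Vm = 1/1500 - 1/5996 = 0.00049989
phi = 0.00016722 / 0.00049989 = 0.3345

0.3345


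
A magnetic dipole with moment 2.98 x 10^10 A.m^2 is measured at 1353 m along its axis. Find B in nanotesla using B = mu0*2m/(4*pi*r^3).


m = 2.98 x 10^10 = 29800000000 A.m^2
2m = 59600000000 A.m^2
r^3 = 1353^3 = 2476813977
B = (4pi*10^-7) * 59600000000 / (4*pi * 2476813977) * 1e9
= 74895.568862 / 31124562377.81 * 1e9
= 2406.3172 nT

2406.3172


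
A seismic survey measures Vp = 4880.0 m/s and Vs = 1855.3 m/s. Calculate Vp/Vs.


Vp/Vs = 4880.0 / 1855.3
= 2.6303

2.6303


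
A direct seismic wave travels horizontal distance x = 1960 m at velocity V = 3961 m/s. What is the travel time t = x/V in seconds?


t = x / V
= 1960 / 3961
= 0.4948 s

0.4948


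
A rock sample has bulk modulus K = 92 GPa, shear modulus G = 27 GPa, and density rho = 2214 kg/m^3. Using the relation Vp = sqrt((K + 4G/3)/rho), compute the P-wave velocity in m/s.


First compute the effective modulus:
K + 4G/3 = 92e9 + 4*27e9/3 = 128000000000.0 Pa
Then divide by density:
128000000000.0 / 2214 = 57813911.4724 Pa/(kg/m^3)
Take the square root:
Vp = sqrt(57813911.4724) = 7603.55 m/s

7603.55


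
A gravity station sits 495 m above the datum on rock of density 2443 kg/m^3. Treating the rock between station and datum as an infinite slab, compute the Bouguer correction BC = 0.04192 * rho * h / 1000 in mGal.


BC = 0.04192 * rho * h / 1000
= 0.04192 * 2443 * 495 / 1000
= 50.6932 mGal

50.6932


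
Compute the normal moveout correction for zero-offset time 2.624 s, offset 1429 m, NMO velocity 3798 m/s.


x/Vnmo = 1429/3798 = 0.376251
(x/Vnmo)^2 = 0.141565
t0^2 = 6.885376
sqrt(6.885376 + 0.141565) = 2.650838
dt = 2.650838 - 2.624 = 0.026838

0.026838


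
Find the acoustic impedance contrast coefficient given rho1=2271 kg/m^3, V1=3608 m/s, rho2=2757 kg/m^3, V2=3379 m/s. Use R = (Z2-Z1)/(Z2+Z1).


Z1 = 2271 * 3608 = 8193768
Z2 = 2757 * 3379 = 9315903
R = (9315903 - 8193768) / (9315903 + 8193768) = 1122135 / 17509671 = 0.0641

0.0641


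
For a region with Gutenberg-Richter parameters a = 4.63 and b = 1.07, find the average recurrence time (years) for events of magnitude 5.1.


log10(N) = 4.63 - 1.07*5.1 = -0.827
N = 10^-0.827 = 0.148936
T = 1/N = 1/0.148936 = 6.7143 years

6.7143


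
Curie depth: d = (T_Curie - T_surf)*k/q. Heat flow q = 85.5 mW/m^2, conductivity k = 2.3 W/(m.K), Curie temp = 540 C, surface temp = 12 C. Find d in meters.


T_Curie - T_surf = 540 - 12 = 528 C
Convert q to W/m^2: 85.5 mW/m^2 = 0.0855 W/m^2
d = 528 * 2.3 / 0.0855 = 14203.51 m

14203.51


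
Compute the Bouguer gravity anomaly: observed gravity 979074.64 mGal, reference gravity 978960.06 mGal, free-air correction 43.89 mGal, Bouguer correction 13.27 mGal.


BA = g_obs - g_ref + FAC - BC
= 979074.64 - 978960.06 + 43.89 - 13.27
= 145.2 mGal

145.2


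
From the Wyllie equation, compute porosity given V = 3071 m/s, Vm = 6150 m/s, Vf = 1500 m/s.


1/V - 1/Vm = 1/3071 - 1/6150 = 0.00016303
1/Vf - 1/Vm = 1/1500 - 1/6150 = 0.00050407
phi = 0.00016303 / 0.00050407 = 0.3234

0.3234


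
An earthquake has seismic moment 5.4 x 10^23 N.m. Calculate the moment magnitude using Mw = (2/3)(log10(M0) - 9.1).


log10(M0) = log10(5.4 x 10^23) = 23.7324
Mw = 2/3 * (23.7324 - 9.1)
= 2/3 * 14.6324
= 9.75

9.75


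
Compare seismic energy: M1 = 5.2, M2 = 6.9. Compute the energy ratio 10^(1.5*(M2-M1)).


M2 - M1 = 6.9 - 5.2 = 1.7
1.5 * 1.7 = 2.55
ratio = 10^2.55 = 354.81

354.81


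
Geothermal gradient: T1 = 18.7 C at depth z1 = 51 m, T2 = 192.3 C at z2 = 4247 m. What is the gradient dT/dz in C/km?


dT = 192.3 - 18.7 = 173.6 C
dz = 4247 - 51 = 4196 m
gradient = dT/dz * 1000 = 173.6/4196 * 1000 = 41.3727 C/km

41.3727


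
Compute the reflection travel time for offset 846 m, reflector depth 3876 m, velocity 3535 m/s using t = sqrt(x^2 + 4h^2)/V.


x^2 + 4h^2 = 846^2 + 4*3876^2 = 715716 + 60093504 = 60809220
sqrt(60809220) = 7798.0267
t = 7798.0267 / 3535 = 2.2059 s

2.2059


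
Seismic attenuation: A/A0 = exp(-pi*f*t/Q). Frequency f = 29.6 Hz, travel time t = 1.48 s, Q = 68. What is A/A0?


pi*f*t/Q = pi*29.6*1.48/68 = 2.023925
A/A0 = exp(-2.023925) = 0.132136

0.132136


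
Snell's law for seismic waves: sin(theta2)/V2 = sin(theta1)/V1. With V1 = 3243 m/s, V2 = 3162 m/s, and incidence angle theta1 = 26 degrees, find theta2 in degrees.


sin(theta1) = sin(26 deg) = 0.438371
sin(theta2) = V2/V1 * sin(theta1) = 3162/3243 * 0.438371 = 0.427422
theta2 = arcsin(0.427422) = 25.3041 degrees

25.3041


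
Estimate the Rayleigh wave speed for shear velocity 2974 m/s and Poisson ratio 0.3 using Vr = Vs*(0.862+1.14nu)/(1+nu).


Numerator factor = 0.862 + 1.14*0.3 = 1.204
Denominator = 1 + 0.3 = 1.3
Vr = 2974 * 1.204 / 1.3 = 2754.38 m/s

2754.38


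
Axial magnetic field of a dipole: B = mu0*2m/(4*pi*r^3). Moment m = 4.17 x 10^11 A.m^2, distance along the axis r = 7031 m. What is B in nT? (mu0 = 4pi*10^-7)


m = 4.17 x 10^11 = 417000000000 A.m^2
2m = 834000000000 A.m^2
r^3 = 7031^3 = 347577210791
B = (4pi*10^-7) * 834000000000 / (4*pi * 347577210791) * 1e9
= 1048035.309238 / 4367784047904.95 * 1e9
= 239.9467 nT

239.9467


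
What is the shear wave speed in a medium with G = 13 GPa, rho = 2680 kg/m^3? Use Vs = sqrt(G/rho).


Convert G to Pa: G = 13e9 Pa
Compute G/rho = 13e9 / 2680 = 4850746.2687
Vs = sqrt(4850746.2687) = 2202.44 m/s

2202.44


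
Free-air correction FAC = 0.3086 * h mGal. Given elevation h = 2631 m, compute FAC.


FAC = 0.3086 * h
= 0.3086 * 2631
= 811.9266 mGal

811.9266


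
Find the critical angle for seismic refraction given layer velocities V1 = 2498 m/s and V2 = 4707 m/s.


V1/V2 = 2498/4707 = 0.530699
theta_c = arcsin(0.530699) = 32.0527 degrees

32.0527


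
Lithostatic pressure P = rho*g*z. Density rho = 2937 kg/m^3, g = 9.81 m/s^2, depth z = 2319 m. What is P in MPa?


P = rho * g * z / 1e6
= 2937 * 9.81 * 2319 / 1e6
= 66814958.43 / 1e6
= 66.815 MPa

66.815


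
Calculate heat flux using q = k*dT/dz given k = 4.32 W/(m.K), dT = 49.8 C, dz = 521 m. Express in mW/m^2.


q = k * dT / dz * 1000
= 4.32 * 49.8 / 521 * 1000
= 0.412929 * 1000
= 412.929 mW/m^2

412.929


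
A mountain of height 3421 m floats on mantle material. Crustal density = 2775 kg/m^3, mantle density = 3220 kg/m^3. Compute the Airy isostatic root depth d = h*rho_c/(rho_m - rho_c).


rho_m - rho_c = 3220 - 2775 = 445
d = 3421 * 2775 / 445
= 9493275 / 445
= 21333.2 m

21333.2


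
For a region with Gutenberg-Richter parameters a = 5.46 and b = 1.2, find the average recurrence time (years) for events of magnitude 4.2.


log10(N) = 5.46 - 1.2*4.2 = 0.42
N = 10^0.42 = 2.630268
T = 1/N = 1/2.630268 = 0.3802 years

0.3802


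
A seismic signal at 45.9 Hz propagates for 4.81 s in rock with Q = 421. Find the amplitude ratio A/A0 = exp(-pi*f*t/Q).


pi*f*t/Q = pi*45.9*4.81/421 = 1.6475
A/A0 = exp(-1.6475) = 0.192531

0.192531


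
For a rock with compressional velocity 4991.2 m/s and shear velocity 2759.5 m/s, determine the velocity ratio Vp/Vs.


Vp/Vs = 4991.2 / 2759.5
= 1.8087

1.8087


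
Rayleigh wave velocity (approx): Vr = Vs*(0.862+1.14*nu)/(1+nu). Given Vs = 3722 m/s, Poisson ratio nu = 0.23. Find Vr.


Numerator factor = 0.862 + 1.14*0.23 = 1.1242
Denominator = 1 + 0.23 = 1.23
Vr = 3722 * 1.1242 / 1.23 = 3401.85 m/s

3401.85


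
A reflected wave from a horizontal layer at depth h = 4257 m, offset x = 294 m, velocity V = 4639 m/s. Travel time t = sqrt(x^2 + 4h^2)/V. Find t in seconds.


x^2 + 4h^2 = 294^2 + 4*4257^2 = 86436 + 72488196 = 72574632
sqrt(72574632) = 8519.0746
t = 8519.0746 / 4639 = 1.8364 s

1.8364


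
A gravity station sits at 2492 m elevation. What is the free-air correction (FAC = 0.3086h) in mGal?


FAC = 0.3086 * h
= 0.3086 * 2492
= 769.0312 mGal

769.0312


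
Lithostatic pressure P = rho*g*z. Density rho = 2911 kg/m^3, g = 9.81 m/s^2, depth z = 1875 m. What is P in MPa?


P = rho * g * z / 1e6
= 2911 * 9.81 * 1875 / 1e6
= 53544206.25 / 1e6
= 53.5442 MPa

53.5442


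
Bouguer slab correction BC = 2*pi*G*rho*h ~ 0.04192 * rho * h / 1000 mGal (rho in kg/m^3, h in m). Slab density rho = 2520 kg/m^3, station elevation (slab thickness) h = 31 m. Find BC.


BC = 0.04192 * rho * h / 1000
= 0.04192 * 2520 * 31 / 1000
= 3.2748 mGal

3.2748


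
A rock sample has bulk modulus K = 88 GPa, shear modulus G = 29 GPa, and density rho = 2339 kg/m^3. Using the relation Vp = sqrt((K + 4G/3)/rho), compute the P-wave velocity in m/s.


First compute the effective modulus:
K + 4G/3 = 88e9 + 4*29e9/3 = 126666666666.67 Pa
Then divide by density:
126666666666.67 / 2339 = 54154196.9503 Pa/(kg/m^3)
Take the square root:
Vp = sqrt(54154196.9503) = 7358.95 m/s

7358.95


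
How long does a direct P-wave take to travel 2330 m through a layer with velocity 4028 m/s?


t = x / V
= 2330 / 4028
= 0.5785 s

0.5785


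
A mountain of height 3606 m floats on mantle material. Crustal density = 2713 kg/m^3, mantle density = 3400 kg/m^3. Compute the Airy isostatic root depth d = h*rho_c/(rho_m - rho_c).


rho_m - rho_c = 3400 - 2713 = 687
d = 3606 * 2713 / 687
= 9783078 / 687
= 14240.29 m

14240.29


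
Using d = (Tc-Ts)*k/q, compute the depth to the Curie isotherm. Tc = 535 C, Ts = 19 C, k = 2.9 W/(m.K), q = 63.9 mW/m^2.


T_Curie - T_surf = 535 - 19 = 516 C
Convert q to W/m^2: 63.9 mW/m^2 = 0.0639 W/m^2
d = 516 * 2.9 / 0.0639 = 23417.84 m

23417.84


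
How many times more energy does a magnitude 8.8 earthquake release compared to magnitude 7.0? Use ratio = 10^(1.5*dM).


M2 - M1 = 8.8 - 7.0 = 1.8
1.5 * 1.8 = 2.7
ratio = 10^2.7 = 501.19

501.19


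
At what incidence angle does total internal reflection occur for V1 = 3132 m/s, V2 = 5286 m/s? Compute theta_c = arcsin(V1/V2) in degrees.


V1/V2 = 3132/5286 = 0.592509
theta_c = arcsin(0.592509) = 36.3352 degrees

36.3352


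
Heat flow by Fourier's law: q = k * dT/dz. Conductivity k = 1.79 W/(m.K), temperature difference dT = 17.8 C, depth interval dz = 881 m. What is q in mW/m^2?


q = k * dT / dz * 1000
= 1.79 * 17.8 / 881 * 1000
= 0.036166 * 1000
= 36.1657 mW/m^2

36.1657


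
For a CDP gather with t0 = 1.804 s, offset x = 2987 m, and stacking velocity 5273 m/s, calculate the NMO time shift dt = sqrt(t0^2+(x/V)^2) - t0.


x/Vnmo = 2987/5273 = 0.566471
(x/Vnmo)^2 = 0.320889
t0^2 = 3.254416
sqrt(3.254416 + 0.320889) = 1.890848
dt = 1.890848 - 1.804 = 0.086848

0.086848


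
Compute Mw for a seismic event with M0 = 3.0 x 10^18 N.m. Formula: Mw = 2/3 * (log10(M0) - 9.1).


log10(M0) = log10(3.0 x 10^18) = 18.4771
Mw = 2/3 * (18.4771 - 9.1)
= 2/3 * 9.3771
= 6.25

6.25


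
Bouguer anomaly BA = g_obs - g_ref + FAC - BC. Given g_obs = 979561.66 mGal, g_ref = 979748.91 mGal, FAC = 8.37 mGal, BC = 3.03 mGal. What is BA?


BA = g_obs - g_ref + FAC - BC
= 979561.66 - 979748.91 + 8.37 - 3.03
= -181.91 mGal

-181.91


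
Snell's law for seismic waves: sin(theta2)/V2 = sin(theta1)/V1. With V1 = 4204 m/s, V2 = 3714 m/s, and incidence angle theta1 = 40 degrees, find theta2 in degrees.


sin(theta1) = sin(40 deg) = 0.642788
sin(theta2) = V2/V1 * sin(theta1) = 3714/4204 * 0.642788 = 0.567867
theta2 = arcsin(0.567867) = 34.6016 degrees

34.6016


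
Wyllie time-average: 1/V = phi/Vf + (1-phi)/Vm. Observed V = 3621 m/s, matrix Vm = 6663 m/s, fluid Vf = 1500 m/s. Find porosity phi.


1/V - 1/Vm = 1/3621 - 1/6663 = 0.00012608
1/Vf - 1/Vm = 1/1500 - 1/6663 = 0.00051658
phi = 0.00012608 / 0.00051658 = 0.2441

0.2441


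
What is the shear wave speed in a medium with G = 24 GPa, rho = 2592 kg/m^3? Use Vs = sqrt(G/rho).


Convert G to Pa: G = 24e9 Pa
Compute G/rho = 24e9 / 2592 = 9259259.2593
Vs = sqrt(9259259.2593) = 3042.9 m/s

3042.9


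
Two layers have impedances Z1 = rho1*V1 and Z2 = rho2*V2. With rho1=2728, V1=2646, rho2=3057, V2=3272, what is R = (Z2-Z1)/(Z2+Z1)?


Z1 = 2728 * 2646 = 7218288
Z2 = 3057 * 3272 = 10002504
R = (10002504 - 7218288) / (10002504 + 7218288) = 2784216 / 17220792 = 0.1617

0.1617


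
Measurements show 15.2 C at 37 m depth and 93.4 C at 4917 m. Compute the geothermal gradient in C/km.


dT = 93.4 - 15.2 = 78.2 C
dz = 4917 - 37 = 4880 m
gradient = dT/dz * 1000 = 78.2/4880 * 1000 = 16.0246 C/km

16.0246


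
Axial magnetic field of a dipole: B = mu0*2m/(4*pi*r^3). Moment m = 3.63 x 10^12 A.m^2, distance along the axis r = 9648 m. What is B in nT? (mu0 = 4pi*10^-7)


m = 3.63 x 10^12 = 3630000000000 A.m^2
2m = 7260000000000 A.m^2
r^3 = 9648^3 = 898073505792
B = (4pi*10^-7) * 7260000000000 / (4*pi * 898073505792) * 1e9
= 9123185.066025 / 11285524512719.11 * 1e9
= 808.3971 nT

808.3971


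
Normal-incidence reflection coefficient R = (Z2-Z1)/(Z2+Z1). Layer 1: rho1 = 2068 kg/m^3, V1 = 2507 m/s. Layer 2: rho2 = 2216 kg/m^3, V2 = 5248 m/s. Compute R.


Z1 = 2068 * 2507 = 5184476
Z2 = 2216 * 5248 = 11629568
R = (11629568 - 5184476) / (11629568 + 5184476) = 6445092 / 16814044 = 0.3833

0.3833


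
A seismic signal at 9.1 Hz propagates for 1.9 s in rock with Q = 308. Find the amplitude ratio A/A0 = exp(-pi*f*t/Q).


pi*f*t/Q = pi*9.1*1.9/308 = 0.176358
A/A0 = exp(-0.176358) = 0.838318

0.838318


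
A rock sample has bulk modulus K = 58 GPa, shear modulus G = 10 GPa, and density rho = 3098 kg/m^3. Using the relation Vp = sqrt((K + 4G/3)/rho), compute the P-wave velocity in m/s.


First compute the effective modulus:
K + 4G/3 = 58e9 + 4*10e9/3 = 71333333333.33 Pa
Then divide by density:
71333333333.33 / 3098 = 23025607.9191 Pa/(kg/m^3)
Take the square root:
Vp = sqrt(23025607.9191) = 4798.5 m/s

4798.5


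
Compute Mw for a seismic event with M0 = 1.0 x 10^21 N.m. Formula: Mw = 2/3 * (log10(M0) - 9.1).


log10(M0) = log10(1.0 x 10^21) = 21.0
Mw = 2/3 * (21.0 - 9.1)
= 2/3 * 11.9
= 7.93

7.93


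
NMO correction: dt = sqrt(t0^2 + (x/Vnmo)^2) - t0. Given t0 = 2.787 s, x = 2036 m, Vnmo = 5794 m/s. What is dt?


x/Vnmo = 2036/5794 = 0.351398
(x/Vnmo)^2 = 0.123481
t0^2 = 7.767369
sqrt(7.767369 + 0.123481) = 2.809066
dt = 2.809066 - 2.787 = 0.022066

0.022066


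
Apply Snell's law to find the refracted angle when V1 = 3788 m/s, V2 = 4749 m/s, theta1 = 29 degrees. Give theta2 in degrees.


sin(theta1) = sin(29 deg) = 0.48481
sin(theta2) = V2/V1 * sin(theta1) = 4749/3788 * 0.48481 = 0.607804
theta2 = arcsin(0.607804) = 37.4309 degrees

37.4309


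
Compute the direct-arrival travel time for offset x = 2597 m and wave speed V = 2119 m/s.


t = x / V
= 2597 / 2119
= 1.2256 s

1.2256


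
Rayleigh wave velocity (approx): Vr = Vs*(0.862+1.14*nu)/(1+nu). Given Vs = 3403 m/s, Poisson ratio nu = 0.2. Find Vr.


Numerator factor = 0.862 + 1.14*0.2 = 1.09
Denominator = 1 + 0.2 = 1.2
Vr = 3403 * 1.09 / 1.2 = 3091.06 m/s

3091.06


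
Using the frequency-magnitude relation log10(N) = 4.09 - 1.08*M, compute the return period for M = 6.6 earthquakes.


log10(N) = 4.09 - 1.08*6.6 = -3.038
N = 10^-3.038 = 0.000916
T = 1/N = 1/0.000916 = 1091.4403 years

1091.4403


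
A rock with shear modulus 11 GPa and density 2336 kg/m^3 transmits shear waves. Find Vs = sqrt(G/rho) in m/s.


Convert G to Pa: G = 11e9 Pa
Compute G/rho = 11e9 / 2336 = 4708904.1096
Vs = sqrt(4708904.1096) = 2170.0 m/s

2170.0


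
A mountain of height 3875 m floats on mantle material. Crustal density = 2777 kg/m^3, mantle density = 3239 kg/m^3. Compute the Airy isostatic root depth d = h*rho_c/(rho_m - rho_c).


rho_m - rho_c = 3239 - 2777 = 462
d = 3875 * 2777 / 462
= 10760875 / 462
= 23291.94 m

23291.94


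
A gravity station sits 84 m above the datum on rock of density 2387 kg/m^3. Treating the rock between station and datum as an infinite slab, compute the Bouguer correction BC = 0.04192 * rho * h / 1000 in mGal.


BC = 0.04192 * rho * h / 1000
= 0.04192 * 2387 * 84 / 1000
= 8.4053 mGal

8.4053


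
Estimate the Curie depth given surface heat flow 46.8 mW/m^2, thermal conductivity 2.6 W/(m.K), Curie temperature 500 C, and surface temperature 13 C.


T_Curie - T_surf = 500 - 13 = 487 C
Convert q to W/m^2: 46.8 mW/m^2 = 0.0468 W/m^2
d = 487 * 2.6 / 0.0468 = 27055.56 m

27055.56


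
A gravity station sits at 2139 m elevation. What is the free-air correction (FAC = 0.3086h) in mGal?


FAC = 0.3086 * h
= 0.3086 * 2139
= 660.0954 mGal

660.0954


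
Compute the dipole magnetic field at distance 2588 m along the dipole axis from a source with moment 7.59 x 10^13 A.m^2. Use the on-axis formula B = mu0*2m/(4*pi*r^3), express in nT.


m = 7.59 x 10^13 = 75900000000000 A.m^2
2m = 151800000000000 A.m^2
r^3 = 2588^3 = 17333761472
B = (4pi*10^-7) * 151800000000000 / (4*pi * 17333761472) * 1e9
= 190757505.925972 / 217822470798.05 * 1e9
= 875747.5995 nT

875747.5995


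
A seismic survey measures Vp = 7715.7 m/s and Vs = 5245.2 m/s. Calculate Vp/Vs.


Vp/Vs = 7715.7 / 5245.2
= 1.471

1.471


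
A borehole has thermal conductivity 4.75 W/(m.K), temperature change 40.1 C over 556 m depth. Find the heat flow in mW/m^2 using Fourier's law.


q = k * dT / dz * 1000
= 4.75 * 40.1 / 556 * 1000
= 0.342581 * 1000
= 342.5809 mW/m^2

342.5809


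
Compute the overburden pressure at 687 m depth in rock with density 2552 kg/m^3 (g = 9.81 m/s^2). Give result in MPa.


P = rho * g * z / 1e6
= 2552 * 9.81 * 687 / 1e6
= 17199127.44 / 1e6
= 17.1991 MPa

17.1991


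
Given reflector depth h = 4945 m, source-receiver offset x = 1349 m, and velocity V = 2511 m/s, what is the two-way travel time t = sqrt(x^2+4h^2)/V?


x^2 + 4h^2 = 1349^2 + 4*4945^2 = 1819801 + 97812100 = 99631901
sqrt(99631901) = 9981.5781
t = 9981.5781 / 2511 = 3.9751 s

3.9751


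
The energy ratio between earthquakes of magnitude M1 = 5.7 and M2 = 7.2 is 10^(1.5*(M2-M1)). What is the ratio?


M2 - M1 = 7.2 - 5.7 = 1.5
1.5 * 1.5 = 2.25
ratio = 10^2.25 = 177.83

177.83


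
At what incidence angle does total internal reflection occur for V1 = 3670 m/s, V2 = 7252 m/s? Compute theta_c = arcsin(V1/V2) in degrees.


V1/V2 = 3670/7252 = 0.506067
theta_c = arcsin(0.506067) = 30.4022 degrees

30.4022


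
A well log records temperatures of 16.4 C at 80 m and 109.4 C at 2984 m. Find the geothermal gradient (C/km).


dT = 109.4 - 16.4 = 93.0 C
dz = 2984 - 80 = 2904 m
gradient = dT/dz * 1000 = 93.0/2904 * 1000 = 32.0248 C/km

32.0248


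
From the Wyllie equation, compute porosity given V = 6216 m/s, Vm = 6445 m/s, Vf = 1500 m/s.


1/V - 1/Vm = 1/6216 - 1/6445 = 5.72e-06
1/Vf - 1/Vm = 1/1500 - 1/6445 = 0.00051151
phi = 5.72e-06 / 0.00051151 = 0.0112

0.0112


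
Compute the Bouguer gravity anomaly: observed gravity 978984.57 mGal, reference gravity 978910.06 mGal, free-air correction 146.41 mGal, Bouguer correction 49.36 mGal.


BA = g_obs - g_ref + FAC - BC
= 978984.57 - 978910.06 + 146.41 - 49.36
= 171.56 mGal

171.56


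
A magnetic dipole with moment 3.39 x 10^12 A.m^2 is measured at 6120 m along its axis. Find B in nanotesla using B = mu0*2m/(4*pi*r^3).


m = 3.39 x 10^12 = 3390000000000 A.m^2
2m = 6780000000000 A.m^2
r^3 = 6120^3 = 229220928000
B = (4pi*10^-7) * 6780000000000 / (4*pi * 229220928000) * 1e9
= 8519999.276536 / 2880475133815.34 * 1e9
= 2957.8451 nT

2957.8451


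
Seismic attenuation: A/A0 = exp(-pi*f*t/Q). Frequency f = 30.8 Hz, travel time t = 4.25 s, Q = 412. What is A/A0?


pi*f*t/Q = pi*30.8*4.25/412 = 0.998142
A/A0 = exp(-0.998142) = 0.368564

0.368564


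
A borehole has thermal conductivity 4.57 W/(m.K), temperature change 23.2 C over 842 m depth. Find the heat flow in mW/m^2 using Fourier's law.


q = k * dT / dz * 1000
= 4.57 * 23.2 / 842 * 1000
= 0.125919 * 1000
= 125.9192 mW/m^2

125.9192


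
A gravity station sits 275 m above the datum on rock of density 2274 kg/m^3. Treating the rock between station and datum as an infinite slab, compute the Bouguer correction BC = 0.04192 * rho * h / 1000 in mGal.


BC = 0.04192 * rho * h / 1000
= 0.04192 * 2274 * 275 / 1000
= 26.2147 mGal

26.2147
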